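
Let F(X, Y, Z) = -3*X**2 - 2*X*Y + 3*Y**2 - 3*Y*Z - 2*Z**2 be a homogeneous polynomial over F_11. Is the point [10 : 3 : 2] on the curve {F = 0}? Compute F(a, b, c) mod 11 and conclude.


F(10,3,2) ≡ 4 (mod 11); P is NOT on the curve.

Evaluate F(10, 3, 2) term-by-term (mod 11).
  -3*X**2 ↦ -3·100·1·1 = -300
  -2*X*Y ↦ -2·10·3·1 = -60
  3*Y**2 ↦ 3·1·9·1 = 27
  -3*Y*Z ↦ -3·1·3·2 = -18
  -2*Z**2 ↦ -2·1·1·4 = -8
Sum: F(10, 3, 2) = (-300) + (-60) + (27) + (-18) + (-8) = -359.
Reducing mod 11: -359 ≡ 4 (mod 11).
Since F(a, b, c) ≡ 4 ≠ 0 (mod 11), P does NOT lie on the curve.


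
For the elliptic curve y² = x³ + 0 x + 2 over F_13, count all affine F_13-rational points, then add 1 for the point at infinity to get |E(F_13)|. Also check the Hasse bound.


Affine points = {(1, 4), (1, 9), (2, 6), (2, 7), (3, 4), (3, 9), (4, 1), (4, 12), (5, 6), (5, 7), (6, 6), (6, 7), (9, 4), (9, 9), (10, 1), (10, 12), (12, 1), (12, 12)}; affine count = 18; |E(F_13)| = 19.

Discriminant check: Δ ∝ 4a³ + 27b² = 4·0³ + 27·2² = 4·0 + 27·4 ≡ 4 (mod 13). Nonzero ⇒ E is nonsingular.
For each x ∈ F_13, compute rhs = x³ + 0·x + 2 mod 13, then count y ∈ F_13 with y² ≡ rhs.
  x = 0: rhs = 2, matching y values: none (0 points).
  x = 1: rhs = 3, matching y values: 4, 9 (2 points).
  x = 2: rhs = 10, matching y values: 6, 7 (2 points).
  x = 3: rhs = 3, matching y values: 4, 9 (2 points).
  x = 4: rhs = 1, matching y values: 1, 12 (2 points).
  x = 5: rhs = 10, matching y values: 6, 7 (2 points).
  x = 6: rhs = 10, matching y values: 6, 7 (2 points).
  x = 7: rhs = 7, matching y values: none (0 points).
  x = 8: rhs = 7, matching y values: none (0 points).
  x = 9: rhs = 3, matching y values: 4, 9 (2 points).
  x = 10: rhs = 1, matching y values: 1, 12 (2 points).
  x = 11: rhs = 7, matching y values: none (0 points).
  x = 12: rhs = 1, matching y values: 1, 12 (2 points).
Total affine count: 18.
Full point count |E(F_13)| = 18 + 1 = 19.
Hasse bound: |19 − (13+1)| = |5| = 5 ≤ 2√13 ≈ 7.2111 ✓.


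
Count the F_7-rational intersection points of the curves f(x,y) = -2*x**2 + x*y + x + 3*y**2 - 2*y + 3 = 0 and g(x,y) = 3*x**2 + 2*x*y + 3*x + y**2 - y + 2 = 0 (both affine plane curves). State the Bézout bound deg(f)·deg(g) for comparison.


Common zeros: {(5, 6), (6, 1)}; count = 2; Bézout bound = 4.

deg(f) = 2, deg(g) = 2, so Bézout bound = 4.
Scan x ∈ F_7. For each x, list the y ∈ F_7 with f(x, y) ≡ 0 and those with g(x, y) ≡ 0 (mod 7); the common zeros in that column are the intersection.
  x = 0: f ≡ 0 at y ∈ ∅; g ≡ 0 at y ∈ {4}; common: ∅.
  x = 1: f ≡ 0 at y ∈ ∅; g ≡ 0 at y ∈ {2, 4}; common: ∅.
  x = 2: f ≡ 0 at y ∈ {1, 6}; g ≡ 0 at y ∈ ∅; common: ∅.
  x = 3: f ≡ 0 at y ∈ ∅; g ≡ 0 at y ∈ ∅; common: ∅.
  x = 4: f ≡ 0 at y ∈ ∅; g ≡ 0 at y ∈ {1, 6}; common: ∅.
  x = 5: f ≡ 0 at y ∈ {0, 6}; g ≡ 0 at y ∈ {6}; common: {6}.
  x = 6: f ≡ 0 at y ∈ {0, 1}; g ≡ 0 at y ∈ {1, 2}; common: {1}.
Collecting: common zeros = {(5, 6), (6, 1)}, so the count is 2.
Comparison with the Bézout bound: 2 ≤ 4 = deg(f)·deg(g), as expected for curves with no common component (the affine F_7-count falls short of the bound because intersections may lie at infinity, over extension fields, or carry multiplicity).


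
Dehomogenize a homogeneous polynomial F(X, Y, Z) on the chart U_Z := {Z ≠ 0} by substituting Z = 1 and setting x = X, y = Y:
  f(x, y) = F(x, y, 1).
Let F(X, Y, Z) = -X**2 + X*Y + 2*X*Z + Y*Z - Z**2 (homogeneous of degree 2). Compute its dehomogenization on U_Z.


f(x, y) = -x**2 + x*y + 2*x + y - 1

On U_Z we set Z = 1. Each monomial c·X^i·Y^j·Z^k in F becomes c·x^i·y^j·1^k = c·x^i·y^j.
Substituting Z = 1: F(X, Y, 1) = -x**2 + x*y + 2*x + y - 1.
Note: deg(f) ≤ deg(F) = 2; strict inequality happens when F is divisible by Z (lost terms).


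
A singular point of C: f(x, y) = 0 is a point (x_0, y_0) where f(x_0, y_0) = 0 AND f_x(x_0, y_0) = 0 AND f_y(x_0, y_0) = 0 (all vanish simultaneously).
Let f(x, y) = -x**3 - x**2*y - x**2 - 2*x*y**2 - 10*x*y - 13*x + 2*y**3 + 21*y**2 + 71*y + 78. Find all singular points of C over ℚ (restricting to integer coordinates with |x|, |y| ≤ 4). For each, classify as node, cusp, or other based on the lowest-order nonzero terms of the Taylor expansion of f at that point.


Singular points: {(1, -3)}; classification: node.

Compute partial derivatives:
  f_x = -3*x**2 - 2*x*y - 2*x - 2*y**2 - 10*y - 13.
  f_y = -x**2 - 4*x*y - 10*x + 6*y**2 + 42*y + 71.
Scan x_0 ∈ {−4, ..., 4}. For each x_0, f_y(x_0, y) is a polynomial in y; find its integer roots y ∈ {−4, ..., 4}, then test f_x and f at those candidates.
  x = -4: f_y(-4, y) = 6*y**2 + 58*y + 95; no integer root y with |y| ≤ 4.
  x = -3: f_y(-3, y) = 6*y**2 + 54*y + 92; no integer root y with |y| ≤ 4.
  x = -2: f_y(-2, y) = 6*y**2 + 50*y + 87; no integer root y with |y| ≤ 4.
  x = -1: f_y(-1, y) = 6*y**2 + 46*y + 80; no integer root y with |y| ≤ 4.
  x = 0: f_y(0, y) = 6*y**2 + 42*y + 71; no integer root y with |y| ≤ 4.
  x = 1: f_y(1, y) = 6*y**2 + 38*y + 60; vanishes at y ∈ {-3}. (1, -3): f_x = 0, f = 0 — SINGULAR.
  x = 2: f_y(2, y) = 6*y**2 + 34*y + 47; no integer root y with |y| ≤ 4.
  x = 3: f_y(3, y) = 6*y**2 + 30*y + 32; no integer root y with |y| ≤ 4.
  x = 4: f_y(4, y) = 6*y**2 + 26*y + 15; no integer root y with |y| ≤ 4.
Only singular point on the grid: (1, -3).
Classify: substitute x = 1 + u, y = -3 + v and expand: f = -u**3 - u**2*v - u**2 - 2*u*v**2 + 2*v**3 + v**2.
No constant or linear terms (consistent with a singular point). Quadratic part: -u**2 + v**2. Cubic part: -u**3 - u**2*v - 2*u*v**2 + 2*v**3.
The quadratic part v**2 - u**2 = (v − u)(v + u) splits into two distinct linear factors, so there are two distinct tangent lines y − -3 = ±(x − 1) — this is a node (ordinary double point).
Classification: node.


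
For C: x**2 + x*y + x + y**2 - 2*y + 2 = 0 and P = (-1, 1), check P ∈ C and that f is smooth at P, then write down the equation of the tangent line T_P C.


Tangent line at P: 1 - y = 0.

Step 1: f(-1, 1) = 0, so P lies on C.
Step 2: partial derivatives
  f_x(x, y) = 2*x + y + 1, f_y(x, y) = x + 2*y - 2.
  f_x(P) = 0, f_y(P) = -1 (gradient nonzero, so P is smooth).
Step 3: tangent line at P: 0·(x − -1) + -1·(y − 1) = 0.
Expanding: 1 - y = 0.


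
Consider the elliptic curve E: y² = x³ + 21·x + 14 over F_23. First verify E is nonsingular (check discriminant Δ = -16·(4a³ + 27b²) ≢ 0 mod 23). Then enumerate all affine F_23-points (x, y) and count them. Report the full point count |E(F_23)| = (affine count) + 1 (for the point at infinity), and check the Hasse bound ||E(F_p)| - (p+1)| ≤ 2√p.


Affine points = {(1, 6), (1, 17), (2, 8), (2, 15), (3, 9), (3, 14), (4, 1), (4, 22), (8, 2), (8, 21), (9, 9), (9, 14), (11, 9), (11, 14), (12, 4), (12, 19), (13, 0), (14, 4), (14, 19), (15, 1), (15, 22), (19, 2), (19, 21), (20, 4), (20, 19)}; affine count = 25; |E(F_23)| = 26.

Discriminant check: Δ ∝ 4a³ + 27b² = 4·21³ + 27·14² = 4·9261 + 27·196 ≡ 16 (mod 23). Nonzero ⇒ E is nonsingular.
For each x ∈ F_23, compute rhs = x³ + 21·x + 14 mod 23, then count y ∈ F_23 with y² ≡ rhs.
  x = 0: rhs = 14, matching y values: none (0 points).
  x = 1: rhs = 13, matching y values: 6, 17 (2 points).
  x = 2: rhs = 18, matching y values: 8, 15 (2 points).
  x = 3: rhs = 12, matching y values: 9, 14 (2 points).
  x = 4: rhs = 1, matching y values: 1, 22 (2 points).
  x = 5: rhs = 14, matching y values: none (0 points).
  x = 6: rhs = 11, matching y values: none (0 points).
  x = 7: rhs = 21, matching y values: none (0 points).
  x = 8: rhs = 4, matching y values: 2, 21 (2 points).
  x = 9: rhs = 12, matching y values: 9, 14 (2 points).
  x = 10: rhs = 5, matching y values: none (0 points).
  x = 11: rhs = 12, matching y values: 9, 14 (2 points).
  x = 12: rhs = 16, matching y values: 4, 19 (2 points).
  x = 13: rhs = 0, matching y values: 0 (1 points).
  x = 14: rhs = 16, matching y values: 4, 19 (2 points).
  x = 15: rhs = 1, matching y values: 1, 22 (2 points).
  x = 16: rhs = 7, matching y values: none (0 points).
  x = 17: rhs = 17, matching y values: none (0 points).
  x = 18: rhs = 14, matching y values: none (0 points).
  x = 19: rhs = 4, matching y values: 2, 21 (2 points).
  x = 20: rhs = 16, matching y values: 4, 19 (2 points).
  x = 21: rhs = 10, matching y values: none (0 points).
  x = 22: rhs = 15, matching y values: none (0 points).
Total affine count: 25.
Full point count |E(F_23)| = 25 + 1 = 26.
Hasse bound: |26 − (23+1)| = |2| = 2 ≤ 2√23 ≈ 9.5917 ✓.


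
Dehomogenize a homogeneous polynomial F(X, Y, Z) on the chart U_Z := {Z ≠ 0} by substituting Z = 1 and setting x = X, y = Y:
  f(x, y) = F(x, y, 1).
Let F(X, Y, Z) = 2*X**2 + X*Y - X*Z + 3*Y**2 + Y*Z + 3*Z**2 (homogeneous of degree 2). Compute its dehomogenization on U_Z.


f(x, y) = 2*x**2 + x*y - x + 3*y**2 + y + 3

On U_Z we set Z = 1. Each monomial c·X^i·Y^j·Z^k in F becomes c·x^i·y^j·1^k = c·x^i·y^j.
Substituting Z = 1: F(X, Y, 1) = 2*x**2 + x*y - x + 3*y**2 + y + 3.
Note: deg(f) ≤ deg(F) = 2; strict inequality happens when F is divisible by Z (lost terms).


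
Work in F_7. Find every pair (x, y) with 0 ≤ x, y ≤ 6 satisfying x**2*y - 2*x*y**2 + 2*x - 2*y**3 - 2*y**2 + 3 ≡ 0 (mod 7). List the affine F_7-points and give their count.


Affine F_7-points: {(0, 2), (1, 1), (2, 0), (3, 2), (6, 1)}; count = 5.

For each of the 49 pairs (x, y) ∈ F_7², evaluate f(x, y) mod 7. Record the zeros.
  x = 0: [0↦3, 1↦6, 2↦0, 3↦1, 4↦4, 5↦4, 6↦3]  zeros at y ∈ {2}
  x = 1: [0↦5, 1↦0, 2↦3, 3↦2, 4↦6, 5↦3, 6↦2]  zeros at y ∈ {1}
  x = 2: [0↦0, 1↦3, 2↦3, 3↦2, 4↦2, 5↦5, 6↦6]  zeros at y ∈ {0}
  x = 3: [0↦2, 1↦1, 2↦0, 3↦1, 4↦6, 5↦3, 6↦1]  zeros at y ∈ {2}
  x = 4: [0↦4, 1↦1, 2↦1, 3↦6, 4↦4, 5↦4, 6↦1]  zeros at y ∈ ∅
  x = 5: [0↦6, 1↦3, 2↦6, 3↦3, 4↦3, 5↦1, 6↦6]  zeros at y ∈ ∅
  x = 6: [0↦1, 1↦0, 2↦1, 3↦6, 4↦3, 5↦1, 6↦2]  zeros at y ∈ {1}
Collecting zeros: affine points = {(0, 2), (1, 1), (2, 0), (3, 2), (6, 1)}.
Total count |C(F_7)_aff| = 5.


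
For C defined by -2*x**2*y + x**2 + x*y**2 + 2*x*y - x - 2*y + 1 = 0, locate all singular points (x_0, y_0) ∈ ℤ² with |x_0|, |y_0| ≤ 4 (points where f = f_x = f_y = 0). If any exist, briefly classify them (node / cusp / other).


Singular points: {(1, 1)}; classification: node.

Compute partial derivatives:
  f_x = -4*x*y + 2*x + y**2 + 2*y - 1.
  f_y = -2*x**2 + 2*x*y + 2*x - 2.
Scan x_0 ∈ {−4, ..., 4}. For each x_0, f_y(x_0, y) is a polynomial in y; find its integer roots y ∈ {−4, ..., 4}, then test f_x and f at those candidates.
  x = -4: f_y(-4, y) = -8*y - 42; no integer root y with |y| ≤ 4.
  x = -3: f_y(-3, y) = -6*y - 26; no integer root y with |y| ≤ 4.
  x = -2: f_y(-2, y) = -4*y - 14; no integer root y with |y| ≤ 4.
  x = -1: f_y(-1, y) = -2*y - 6; vanishes at y ∈ {-3}. (-1, -3): f_x = -12 ≠ 0.
  x = 0: f_y(0, y) = -2; no integer root y with |y| ≤ 4.
  x = 1: f_y(1, y) = 2*y - 2; vanishes at y ∈ {1}. (1, 1): f_x = 0, f = 0 — SINGULAR.
  x = 2: f_y(2, y) = 4*y - 6; no integer root y with |y| ≤ 4.
  x = 3: f_y(3, y) = 6*y - 14; no integer root y with |y| ≤ 4.
  x = 4: f_y(4, y) = 8*y - 26; no integer root y with |y| ≤ 4.
Only singular point on the grid: (1, 1).
Classify: substitute x = 1 + u, y = 1 + v and expand: f = -2*u**2*v - u**2 + u*v**2 + v**2.
No constant or linear terms (consistent with a singular point). Quadratic part: -u**2 + v**2. Cubic part: -2*u**2*v + u*v**2.
The quadratic part v**2 - u**2 = (v − u)(v + u) splits into two distinct linear factors, so there are two distinct tangent lines y − 1 = ±(x − 1) — this is a node (ordinary double point).
Classification: node.


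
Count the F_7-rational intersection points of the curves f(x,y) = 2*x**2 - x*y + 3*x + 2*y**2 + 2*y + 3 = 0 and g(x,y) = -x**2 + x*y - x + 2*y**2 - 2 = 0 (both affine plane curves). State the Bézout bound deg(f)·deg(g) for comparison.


Common zeros: {(0, 1), (5, 2)}; count = 2; Bézout bound = 4.

deg(f) = 2, deg(g) = 2, so Bézout bound = 4.
Scan x ∈ F_7. For each x, list the y ∈ F_7 with f(x, y) ≡ 0 and those with g(x, y) ≡ 0 (mod 7); the common zeros in that column are the intersection.
  x = 0: f ≡ 0 at y ∈ {1, 5}; g ≡ 0 at y ∈ {1, 6}; common: {1}.
  x = 1: f ≡ 0 at y ∈ {5}; g ≡ 0 at y ∈ ∅; common: ∅.
  x = 2: f ≡ 0 at y ∈ {3, 4}; g ≡ 0 at y ∈ ∅; common: ∅.
  x = 3: f ≡ 0 at y ∈ ∅; g ≡ 0 at y ∈ {0, 2}; common: ∅.
  x = 4: f ≡ 0 at y ∈ ∅; g ≡ 0 at y ∈ ∅; common: ∅.
  x = 5: f ≡ 0 at y ∈ {2, 3}; g ≡ 0 at y ∈ {2, 6}; common: {2}.
  x = 6: f ≡ 0 at y ∈ {1}; g ≡ 0 at y ∈ ∅; common: ∅.
Collecting: common zeros = {(0, 1), (5, 2)}, so the count is 2.
Comparison with the Bézout bound: 2 ≤ 4 = deg(f)·deg(g), as expected for curves with no common component (the affine F_7-count falls short of the bound because intersections may lie at infinity, over extension fields, or carry multiplicity).


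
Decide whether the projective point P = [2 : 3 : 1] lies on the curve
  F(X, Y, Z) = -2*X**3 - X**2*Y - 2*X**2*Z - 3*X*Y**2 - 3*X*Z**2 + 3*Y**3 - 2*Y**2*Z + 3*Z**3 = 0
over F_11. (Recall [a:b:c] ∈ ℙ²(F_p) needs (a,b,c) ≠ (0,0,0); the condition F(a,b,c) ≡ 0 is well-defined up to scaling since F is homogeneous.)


F(2,3,1) ≡ 3 (mod 11); P is NOT on the curve.

Evaluate F(2, 3, 1) term-by-term (mod 11).
  -2*X**3 ↦ -2·8·1·1 = -16
  -X**2*Y ↦ -1·4·3·1 = -12
  -2*X**2*Z ↦ -2·4·1·1 = -8
  -3*X*Y**2 ↦ -3·2·9·1 = -54
  -3*X*Z**2 ↦ -3·2·1·1 = -6
  3*Y**3 ↦ 3·1·27·1 = 81
  -2*Y**2*Z ↦ -2·1·9·1 = -18
  3*Z**3 ↦ 3·1·1·1 = 3
Sum: F(2, 3, 1) = (-16) + (-12) + (-8) + (-54) + (-6) + (81) + (-18) + (3) = -30.
Reducing mod 11: -30 ≡ 3 (mod 11).
Since F(a, b, c) ≡ 3 ≠ 0 (mod 11), P does NOT lie on the curve.


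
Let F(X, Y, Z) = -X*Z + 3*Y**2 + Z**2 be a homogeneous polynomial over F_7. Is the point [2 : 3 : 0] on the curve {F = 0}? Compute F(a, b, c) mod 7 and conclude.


F(2,3,0) ≡ 6 (mod 7); P is NOT on the curve.

Evaluate F(2, 3, 0) term-by-term (mod 7).
  -X*Z ↦ -1·2·1·0 = 0
  3*Y**2 ↦ 3·1·9·1 = 27
  Z**2 ↦ 1·1·1·0 = 0
Sum: F(2, 3, 0) = (0) + (27) + (0) = 27.
Reducing mod 7: 27 ≡ 6 (mod 7).
Since F(a, b, c) ≡ 6 ≠ 0 (mod 7), P does NOT lie on the curve.


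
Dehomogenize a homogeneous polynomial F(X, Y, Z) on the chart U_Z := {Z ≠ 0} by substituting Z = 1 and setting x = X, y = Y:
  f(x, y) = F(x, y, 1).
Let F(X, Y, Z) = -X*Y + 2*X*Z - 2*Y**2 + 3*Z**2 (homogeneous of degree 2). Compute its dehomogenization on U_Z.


f(x, y) = -x*y + 2*x - 2*y**2 + 3

On U_Z we set Z = 1. Each monomial c·X^i·Y^j·Z^k in F becomes c·x^i·y^j·1^k = c·x^i·y^j.
Substituting Z = 1: F(X, Y, 1) = -x*y + 2*x - 2*y**2 + 3.
Note: deg(f) ≤ deg(F) = 2; strict inequality happens when F is divisible by Z (lost terms).


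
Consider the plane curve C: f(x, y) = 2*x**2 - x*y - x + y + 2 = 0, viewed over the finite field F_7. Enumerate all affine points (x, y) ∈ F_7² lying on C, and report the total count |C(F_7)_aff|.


Affine F_7-points: {(0, 5), (2, 1), (3, 5), (4, 3), (5, 3), (6, 1)}; count = 6.

For each of the 49 pairs (x, y) ∈ F_7², evaluate f(x, y) mod 7. Record the zeros.
  x = 0: [0↦2, 1↦3, 2↦4, 3↦5, 4↦6, 5↦0, 6↦1]  zeros at y ∈ {5}
  x = 1: [0↦3, 1↦3, 2↦3, 3↦3, 4↦3, 5↦3, 6↦3]  zeros at y ∈ ∅
  x = 2: [0↦1, 1↦0, 2↦6, 3↦5, 4↦4, 5↦3, 6↦2]  zeros at y ∈ {1}
  x = 3: [0↦3, 1↦1, 2↦6, 3↦4, 4↦2, 5↦0, 6↦5]  zeros at y ∈ {5}
  x = 4: [0↦2, 1↦6, 2↦3, 3↦0, 4↦4, 5↦1, 6↦5]  zeros at y ∈ {3}
  x = 5: [0↦5, 1↦1, 2↦4, 3↦0, 4↦3, 5↦6, 6↦2]  zeros at y ∈ {3}
  x = 6: [0↦5, 1↦0, 2↦2, 3↦4, 4↦6, 5↦1, 6↦3]  zeros at y ∈ {1}
Collecting zeros: affine points = {(0, 5), (2, 1), (3, 5), (4, 3), (5, 3), (6, 1)}.
Total count |C(F_7)_aff| = 6.


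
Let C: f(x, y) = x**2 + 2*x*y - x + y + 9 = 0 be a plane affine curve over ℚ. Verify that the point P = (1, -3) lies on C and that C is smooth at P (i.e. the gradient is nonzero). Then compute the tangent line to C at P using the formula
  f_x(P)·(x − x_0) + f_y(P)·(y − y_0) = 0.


Tangent line at P: -5*x + 3*y + 14 = 0.

Step 1: f(1, -3) = 0, so P lies on C.
Step 2: partial derivatives
  f_x(x, y) = 2*x + 2*y - 1, f_y(x, y) = 2*x + 1.
  f_x(P) = -5, f_y(P) = 3 (gradient nonzero, so P is smooth).
Step 3: tangent line at P: -5·(x − 1) + 3·(y − -3) = 0.
Expanding: -5*x + 3*y + 14 = 0.


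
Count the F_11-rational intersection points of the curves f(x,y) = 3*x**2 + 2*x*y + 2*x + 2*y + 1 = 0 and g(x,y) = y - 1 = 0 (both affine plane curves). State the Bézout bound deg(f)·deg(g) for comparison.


Common zeros: ∅; count = 0; Bézout bound = 2.

deg(f) = 2, deg(g) = 1, so Bézout bound = 2.
Scan x ∈ F_11. For each x, list the y ∈ F_11 with f(x, y) ≡ 0 and those with g(x, y) ≡ 0 (mod 11); the common zeros in that column are the intersection.
  x = 0: f ≡ 0 at y ∈ {5}; g ≡ 0 at y ∈ {1}; common: ∅.
  x = 1: f ≡ 0 at y ∈ {4}; g ≡ 0 at y ∈ {1}; common: ∅.
  x = 2: f ≡ 0 at y ∈ {10}; g ≡ 0 at y ∈ {1}; common: ∅.
  x = 3: f ≡ 0 at y ∈ {4}; g ≡ 0 at y ∈ {1}; common: ∅.
  x = 4: f ≡ 0 at y ∈ {2}; g ≡ 0 at y ∈ {1}; common: ∅.
  x = 5: f ≡ 0 at y ∈ {2}; g ≡ 0 at y ∈ {1}; common: ∅.
  x = 6: f ≡ 0 at y ∈ {0}; g ≡ 0 at y ∈ {1}; common: ∅.
  x = 7: f ≡ 0 at y ∈ {5}; g ≡ 0 at y ∈ {1}; common: ∅.
  x = 8: f ≡ 0 at y ∈ {0}; g ≡ 0 at y ∈ {1}; common: ∅.
  x = 9: f ≡ 0 at y ∈ {10}; g ≡ 0 at y ∈ {1}; common: ∅.
  x = 10: f ≡ 0 at y ∈ ∅; g ≡ 0 at y ∈ {1}; common: ∅.
Collecting: common zeros = ∅, so the count is 0.
Comparison with the Bézout bound: 0 ≤ 2 = deg(f)·deg(g), as expected for curves with no common component (the affine F_11-count falls short of the bound because intersections may lie at infinity, over extension fields, or carry multiplicity).


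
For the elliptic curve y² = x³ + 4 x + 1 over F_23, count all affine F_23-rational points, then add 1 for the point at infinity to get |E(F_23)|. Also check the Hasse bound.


Affine points = {(0, 1), (0, 22), (1, 11), (1, 12), (4, 9), (4, 14), (5, 10), (5, 13), (7, 2), (7, 21), (8, 4), (8, 19), (10, 11), (10, 12), (12, 11), (12, 12), (14, 8), (14, 15), (15, 3), (15, 20), (19, 6), (19, 17), (20, 10), (20, 13), (21, 10), (21, 13)}; affine count = 26; |E(F_23)| = 27.

Discriminant check: Δ ∝ 4a³ + 27b² = 4·4³ + 27·1² = 4·64 + 27·1 ≡ 7 (mod 23). Nonzero ⇒ E is nonsingular.
For each x ∈ F_23, compute rhs = x³ + 4·x + 1 mod 23, then count y ∈ F_23 with y² ≡ rhs.
  x = 0: rhs = 1, matching y values: 1, 22 (2 points).
  x = 1: rhs = 6, matching y values: 11, 12 (2 points).
  x = 2: rhs = 17, matching y values: none (0 points).
  x = 3: rhs = 17, matching y values: none (0 points).
  x = 4: rhs = 12, matching y values: 9, 14 (2 points).
  x = 5: rhs = 8, matching y values: 10, 13 (2 points).
  x = 6: rhs = 11, matching y values: none (0 points).
  x = 7: rhs = 4, matching y values: 2, 21 (2 points).
  x = 8: rhs = 16, matching y values: 4, 19 (2 points).
  x = 9: rhs = 7, matching y values: none (0 points).
  x = 10: rhs = 6, matching y values: 11, 12 (2 points).
  x = 11: rhs = 19, matching y values: none (0 points).
  x = 12: rhs = 6, matching y values: 11, 12 (2 points).
  x = 13: rhs = 19, matching y values: none (0 points).
  x = 14: rhs = 18, matching y values: 8, 15 (2 points).
  x = 15: rhs = 9, matching y values: 3, 20 (2 points).
  x = 16: rhs = 21, matching y values: none (0 points).
  x = 17: rhs = 14, matching y values: none (0 points).
  x = 18: rhs = 17, matching y values: none (0 points).
  x = 19: rhs = 13, matching y values: 6, 17 (2 points).
  x = 20: rhs = 8, matching y values: 10, 13 (2 points).
  x = 21: rhs = 8, matching y values: 10, 13 (2 points).
  x = 22: rhs = 19, matching y values: none (0 points).
Total affine count: 26.
Full point count |E(F_23)| = 26 + 1 = 27.
Hasse bound: |27 − (23+1)| = |3| = 3 ≤ 2√23 ≈ 9.5917 ✓.


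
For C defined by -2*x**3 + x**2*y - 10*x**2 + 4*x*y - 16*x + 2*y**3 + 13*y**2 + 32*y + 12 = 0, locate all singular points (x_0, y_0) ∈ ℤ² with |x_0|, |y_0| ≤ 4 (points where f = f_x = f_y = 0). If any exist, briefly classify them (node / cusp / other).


Singular points: {(-2, -2)}; classification: cusp.

Compute partial derivatives:
  f_x = -6*x**2 + 2*x*y - 20*x + 4*y - 16.
  f_y = x**2 + 4*x + 6*y**2 + 26*y + 32.
Scan x_0 ∈ {−4, ..., 4}. For each x_0, f_y(x_0, y) is a polynomial in y; find its integer roots y ∈ {−4, ..., 4}, then test f_x and f at those candidates.
  x = -4: f_y(-4, y) = 6*y**2 + 26*y + 32; no integer root y with |y| ≤ 4.
  x = -3: f_y(-3, y) = 6*y**2 + 26*y + 29; no integer root y with |y| ≤ 4.
  x = -2: f_y(-2, y) = 6*y**2 + 26*y + 28; vanishes at y ∈ {-2}. (-2, -2): f_x = 0, f = 0 — SINGULAR.
  x = -1: f_y(-1, y) = 6*y**2 + 26*y + 29; no integer root y with |y| ≤ 4.
  x = 0: f_y(0, y) = 6*y**2 + 26*y + 32; no integer root y with |y| ≤ 4.
  x = 1: f_y(1, y) = 6*y**2 + 26*y + 37; no integer root y with |y| ≤ 4.
  x = 2: f_y(2, y) = 6*y**2 + 26*y + 44; no integer root y with |y| ≤ 4.
  x = 3: f_y(3, y) = 6*y**2 + 26*y + 53; no integer root y with |y| ≤ 4.
  x = 4: f_y(4, y) = 6*y**2 + 26*y + 64; no integer root y with |y| ≤ 4.
Only singular point on the grid: (-2, -2).
Classify: substitute x = -2 + u, y = -2 + v and expand: f = -2*u**3 + u**2*v + 2*v**3 + v**2.
No constant or linear terms (consistent with a singular point). Quadratic part: v**2. Cubic part: -2*u**3 + u**2*v + 2*v**3.
The quadratic part v**2 is a perfect square, so there is a single (double) tangent line v = 0, i.e. y = -2. Restricting the cubic part to that line (v = 0) leaves -2*u**3 ≠ 0, so f is not divisible by v and the branch is v² ≈ 2*u**3 to lowest order — this is a cusp.
Classification: cusp.


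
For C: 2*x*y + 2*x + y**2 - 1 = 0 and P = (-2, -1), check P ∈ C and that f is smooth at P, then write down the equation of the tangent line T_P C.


Tangent line at P: -6*y - 6 = 0.

Step 1: f(-2, -1) = 0, so P lies on C.
Step 2: partial derivatives
  f_x(x, y) = 2*y + 2, f_y(x, y) = 2*x + 2*y.
  f_x(P) = 0, f_y(P) = -6 (gradient nonzero, so P is smooth).
Step 3: tangent line at P: 0·(x − -2) + -6·(y − -1) = 0.
Expanding: -6*y - 6 = 0.


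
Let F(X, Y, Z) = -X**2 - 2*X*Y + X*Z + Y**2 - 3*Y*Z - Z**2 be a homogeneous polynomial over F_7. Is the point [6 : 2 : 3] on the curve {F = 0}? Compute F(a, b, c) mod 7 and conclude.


F(6,2,3) ≡ 5 (mod 7); P is NOT on the curve.

Evaluate F(6, 2, 3) term-by-term (mod 7).
  -X**2 ↦ -1·36·1·1 = -36
  -2*X*Y ↦ -2·6·2·1 = -24
  X*Z ↦ 1·6·1·3 = 18
  Y**2 ↦ 1·1·4·1 = 4
  -3*Y*Z ↦ -3·1·2·3 = -18
  -Z**2 ↦ -1·1·1·9 = -9
Sum: F(6, 2, 3) = (-36) + (-24) + (18) + (4) + (-18) + (-9) = -65.
Reducing mod 7: -65 ≡ 5 (mod 7).
Since F(a, b, c) ≡ 5 ≠ 0 (mod 7), P does NOT lie on the curve.


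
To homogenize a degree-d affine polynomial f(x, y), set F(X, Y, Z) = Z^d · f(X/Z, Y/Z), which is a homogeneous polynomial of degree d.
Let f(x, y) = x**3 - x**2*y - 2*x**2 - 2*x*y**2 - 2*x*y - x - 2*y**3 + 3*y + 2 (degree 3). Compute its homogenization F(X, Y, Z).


F(X, Y, Z) = X**3 - X**2*Y - 2*X**2*Z - 2*X*Y**2 - 2*X*Y*Z - X*Z**2 - 2*Y**3 + 3*Y*Z**2 + 2*Z**3

deg(f) = 3.
Substitute x = X/Z, y = Y/Z into f, then multiply by Z^3.
  monomial 1·x^3·y^0 ↦ 1·X^3·Y^0·Z^0.
  monomial -1·x^2·y^1 ↦ -1·X^2·Y^1·Z^0.
  monomial -2·x^2·y^0 ↦ -2·X^2·Y^0·Z^1.
  monomial -2·x^1·y^2 ↦ -2·X^1·Y^2·Z^0.
  monomial -2·x^1·y^1 ↦ -2·X^1·Y^1·Z^1.
  monomial -1·x^1·y^0 ↦ -1·X^1·Y^0·Z^2.
  monomial -2·x^0·y^3 ↦ -2·X^0·Y^3·Z^0.
  monomial 3·x^0·y^1 ↦ 3·X^0·Y^1·Z^2.
  monomial 2·x^0·y^0 ↦ 2·X^0·Y^0·Z^3.
Collecting: F(X, Y, Z) = X**3 - X**2*Y - 2*X**2*Z - 2*X*Y**2 - 2*X*Y*Z - X*Z**2 - 2*Y**3 + 3*Y*Z**2 + 2*Z**3.


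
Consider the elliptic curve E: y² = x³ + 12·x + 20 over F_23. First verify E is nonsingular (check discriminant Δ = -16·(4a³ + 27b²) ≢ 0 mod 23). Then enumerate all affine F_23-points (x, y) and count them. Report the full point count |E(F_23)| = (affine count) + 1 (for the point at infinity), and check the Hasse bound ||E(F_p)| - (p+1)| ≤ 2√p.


Affine points = {(2, 11), (2, 12), (6, 3), (6, 20), (9, 11), (9, 12), (10, 6), (10, 17), (12, 11), (12, 12), (13, 2), (13, 21), (17, 10), (17, 13), (19, 0), (20, 7), (20, 16)}; affine count = 17; |E(F_23)| = 18.

Discriminant check: Δ ∝ 4a³ + 27b² = 4·12³ + 27·20² = 4·1728 + 27·400 ≡ 2 (mod 23). Nonzero ⇒ E is nonsingular.
For each x ∈ F_23, compute rhs = x³ + 12·x + 20 mod 23, then count y ∈ F_23 with y² ≡ rhs.
  x = 0: rhs = 20, matching y values: none (0 points).
  x = 1: rhs = 10, matching y values: none (0 points).
  x = 2: rhs = 6, matching y values: 11, 12 (2 points).
  x = 3: rhs = 14, matching y values: none (0 points).
  x = 4: rhs = 17, matching y values: none (0 points).
  x = 5: rhs = 21, matching y values: none (0 points).
  x = 6: rhs = 9, matching y values: 3, 20 (2 points).
  x = 7: rhs = 10, matching y values: none (0 points).
  x = 8: rhs = 7, matching y values: none (0 points).
  x = 9: rhs = 6, matching y values: 11, 12 (2 points).
  x = 10: rhs = 13, matching y values: 6, 17 (2 points).
  x = 11: rhs = 11, matching y values: none (0 points).
  x = 12: rhs = 6, matching y values: 11, 12 (2 points).
  x = 13: rhs = 4, matching y values: 2, 21 (2 points).
  x = 14: rhs = 11, matching y values: none (0 points).
  x = 15: rhs = 10, matching y values: none (0 points).
  x = 16: rhs = 7, matching y values: none (0 points).
  x = 17: rhs = 8, matching y values: 10, 13 (2 points).
  x = 18: rhs = 19, matching y values: none (0 points).
  x = 19: rhs = 0, matching y values: 0 (1 points).
  x = 20: rhs = 3, matching y values: 7, 16 (2 points).
  x = 21: rhs = 11, matching y values: none (0 points).
  x = 22: rhs = 7, matching y values: none (0 points).
Total affine count: 17.
Full point count |E(F_23)| = 17 + 1 = 18.
Hasse bound: |18 − (23+1)| = |-6| = 6 ≤ 2√23 ≈ 9.5917 ✓.


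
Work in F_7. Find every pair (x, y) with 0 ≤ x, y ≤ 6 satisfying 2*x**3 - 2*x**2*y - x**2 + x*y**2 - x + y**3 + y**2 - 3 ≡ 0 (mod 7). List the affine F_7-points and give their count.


Affine F_7-points: {(0, 4), (0, 5), (1, 6), (2, 0), (4, 0), (5, 0)}; count = 6.

For each of the 49 pairs (x, y) ∈ F_7², evaluate f(x, y) mod 7. Record the zeros.
  x = 0: [0↦4, 1↦6, 2↦2, 3↦5, 4↦0, 5↦0, 6↦4]  zeros at y ∈ {4, 5}
  x = 1: [0↦4, 1↦5, 2↦2, 3↦1, 4↦1, 5↦1, 6↦0]  zeros at y ∈ {6}
  x = 2: [0↦0, 1↦3, 2↦4, 3↦2, 4↦3, 5↦6, 6↦3]  zeros at y ∈ {0}
  x = 3: [0↦4, 1↦5, 2↦6, 3↦6, 4↦4, 5↦6, 6↦4]  zeros at y ∈ ∅
  x = 4: [0↦0, 1↦2, 2↦6, 3↦4, 4↦2, 5↦6, 6↦1]  zeros at y ∈ {0}
  x = 5: [0↦0, 1↦6, 2↦2, 3↦1, 4↦2, 5↦4, 6↦6]  zeros at y ∈ {0}
  x = 6: [0↦2, 1↦1, 2↦6, 3↦2, 4↦2, 5↦5, 6↦3]  zeros at y ∈ ∅
Collecting zeros: affine points = {(0, 4), (0, 5), (1, 6), (2, 0), (4, 0), (5, 0)}.
Total count |C(F_7)_aff| = 6.


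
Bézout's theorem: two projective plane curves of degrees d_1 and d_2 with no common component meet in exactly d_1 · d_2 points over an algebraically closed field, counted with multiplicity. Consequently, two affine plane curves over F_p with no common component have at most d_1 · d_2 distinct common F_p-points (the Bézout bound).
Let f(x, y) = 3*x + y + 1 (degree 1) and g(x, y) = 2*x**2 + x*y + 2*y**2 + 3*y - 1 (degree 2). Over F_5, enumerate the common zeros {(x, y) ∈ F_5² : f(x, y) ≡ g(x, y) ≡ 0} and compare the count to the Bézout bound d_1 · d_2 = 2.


Common zeros: {(2, 3)}; count = 1; Bézout bound = 2.

deg(f) = 1, deg(g) = 2, so Bézout bound = 2.
Scan x ∈ F_5. For each x, list the y ∈ F_5 with f(x, y) ≡ 0 and those with g(x, y) ≡ 0 (mod 5); the common zeros in that column are the intersection.
  x = 0: f ≡ 0 at y ∈ {4}; g ≡ 0 at y ∈ ∅; common: ∅.
  x = 1: f ≡ 0 at y ∈ {1}; g ≡ 0 at y ∈ ∅; common: ∅.
  x = 2: f ≡ 0 at y ∈ {3}; g ≡ 0 at y ∈ {2, 3}; common: {3}.
  x = 3: f ≡ 0 at y ∈ {0}; g ≡ 0 at y ∈ {1}; common: ∅.
  x = 4: f ≡ 0 at y ∈ {2}; g ≡ 0 at y ∈ {1, 3}; common: ∅.
Collecting: common zeros = {(2, 3)}, so the count is 1.
Comparison with the Bézout bound: 1 ≤ 2 = deg(f)·deg(g), as expected for curves with no common component (the affine F_5-count falls short of the bound because intersections may lie at infinity, over extension fields, or carry multiplicity).


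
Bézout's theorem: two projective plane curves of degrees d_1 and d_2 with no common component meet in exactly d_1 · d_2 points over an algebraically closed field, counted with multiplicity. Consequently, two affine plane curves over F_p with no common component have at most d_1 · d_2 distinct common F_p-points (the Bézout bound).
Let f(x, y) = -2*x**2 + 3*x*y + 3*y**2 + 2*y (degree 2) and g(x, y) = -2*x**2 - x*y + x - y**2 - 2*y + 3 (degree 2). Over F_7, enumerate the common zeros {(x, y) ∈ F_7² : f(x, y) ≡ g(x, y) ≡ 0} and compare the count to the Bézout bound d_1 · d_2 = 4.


Common zeros: {(0, 4)}; count = 1; Bézout bound = 4.

deg(f) = 2, deg(g) = 2, so Bézout bound = 4.
Scan x ∈ F_7. For each x, list the y ∈ F_7 with f(x, y) ≡ 0 and those with g(x, y) ≡ 0 (mod 7); the common zeros in that column are the intersection.
  x = 0: f ≡ 0 at y ∈ {0, 4}; g ≡ 0 at y ∈ {1, 4}; common: {4}.
  x = 1: f ≡ 0 at y ∈ {5}; g ≡ 0 at y ∈ ∅; common: ∅.
  x = 2: f ≡ 0 at y ∈ ∅; g ≡ 0 at y ∈ {4, 6}; common: ∅.
  x = 3: f ≡ 0 at y ∈ {3, 5}; g ≡ 0 at y ∈ ∅; common: ∅.
  x = 4: f ≡ 0 at y ∈ ∅; g ≡ 0 at y ∈ ∅; common: ∅.
  x = 5: f ≡ 0 at y ∈ {3}; g ≡ 0 at y ∈ {0}; common: ∅.
  x = 6: f ≡ 0 at y ∈ {1, 4}; g ≡ 0 at y ∈ {0, 6}; common: ∅.
Collecting: common zeros = {(0, 4)}, so the count is 1.
Comparison with the Bézout bound: 1 ≤ 4 = deg(f)·deg(g), as expected for curves with no common component (the affine F_7-count falls short of the bound because intersections may lie at infinity, over extension fields, or carry multiplicity).


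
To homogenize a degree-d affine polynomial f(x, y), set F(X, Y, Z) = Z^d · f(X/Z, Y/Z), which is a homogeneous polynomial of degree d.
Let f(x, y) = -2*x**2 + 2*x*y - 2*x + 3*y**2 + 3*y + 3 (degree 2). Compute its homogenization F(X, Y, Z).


F(X, Y, Z) = -2*X**2 + 2*X*Y - 2*X*Z + 3*Y**2 + 3*Y*Z + 3*Z**2

deg(f) = 2.
Substitute x = X/Z, y = Y/Z into f, then multiply by Z^2.
  monomial -2·x^2·y^0 ↦ -2·X^2·Y^0·Z^0.
  monomial 2·x^1·y^1 ↦ 2·X^1·Y^1·Z^0.
  monomial -2·x^1·y^0 ↦ -2·X^1·Y^0·Z^1.
  monomial 3·x^0·y^2 ↦ 3·X^0·Y^2·Z^0.
  monomial 3·x^0·y^1 ↦ 3·X^0·Y^1·Z^1.
  monomial 3·x^0·y^0 ↦ 3·X^0·Y^0·Z^2.
Collecting: F(X, Y, Z) = -2*X**2 + 2*X*Y - 2*X*Z + 3*Y**2 + 3*Y*Z + 3*Z**2.


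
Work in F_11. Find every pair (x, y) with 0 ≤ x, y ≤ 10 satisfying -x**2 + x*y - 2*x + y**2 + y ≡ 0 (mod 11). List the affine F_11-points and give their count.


Affine F_11-points: {(0, 0), (0, 10), (1, 1), (1, 8), (4, 3), (5, 8), (8, 3), (8, 10), (9, 0), (9, 1)}; count = 10.

For each of the 121 pairs (x, y) ∈ F_11², evaluate f(x, y) mod 11. Record the zeros.
  x = 0: [0↦0, 1↦2, 2↦6, 3↦1, 4↦9, 5↦8, 6↦9, 7↦1, 8↦6, 9↦2, 10↦0]  zeros at y ∈ {0, 10}
  x = 1: [0↦8, 1↦0, 2↦5, 3↦1, 4↦10, 5↦10, 6↦1, 7↦5, 8↦0, 9↦8, 10↦7]  zeros at y ∈ {1, 8}
  x = 2: [0↦3, 1↦7, 2↦2, 3↦10, 4↦9, 5↦10, 6↦2, 7↦7, 8↦3, 9↦1, 10↦1]  zeros at y ∈ ∅
  x = 3: [0↦7, 1↦1, 2↦8, 3↦6, 4↦6, 5↦8, 6↦1, 7↦7, 8↦4, 9↦3, 10↦4]  zeros at y ∈ ∅
  x = 4: [0↦9, 1↦4, 2↦1, 3↦0, 4↦1, 5↦4, 6↦9, 7↦5, 8↦3, 9↦3, 10↦5]  zeros at y ∈ {3}
  x = 5: [0↦9, 1↦5, 2↦3, 3↦3, 4↦5, 5↦9, 6↦4, 7↦1, 8↦0, 9↦1, 10↦4]  zeros at y ∈ {8}
  x = 6: [0↦7, 1↦4, 2↦3, 3↦4, 4↦7, 5↦1, 6↦8, 7↦6, 8↦6, 9↦8, 10↦1]  zeros at y ∈ ∅
  x = 7: [0↦3, 1↦1, 2↦1, 3↦3, 4↦7, 5↦2, 6↦10, 7↦9, 8↦10, 9↦2, 10↦7]  zeros at y ∈ ∅
  x = 8: [0↦8, 1↦7, 2↦8, 3↦0, 4↦5, 5↦1, 6↦10, 7↦10, 8↦1, 9↦5, 10↦0]  zeros at y ∈ {3, 10}
  x = 9: [0↦0, 1↦0, 2↦2, 3↦6, 4↦1, 5↦9, 6↦8, 7↦9, 8↦1, 9↦6, 10↦2]  zeros at y ∈ {0, 1}
  x = 10: [0↦1, 1↦2, 2↦5, 3↦10, 4↦6, 5↦4, 6↦4, 7↦6, 8↦10, 9↦5, 10↦2]  zeros at y ∈ ∅
Collecting zeros: affine points = {(0, 0), (0, 10), (1, 1), (1, 8), (4, 3), (5, 8), (8, 3), (8, 10), (9, 0), (9, 1)}.
Total count |C(F_11)_aff| = 10.


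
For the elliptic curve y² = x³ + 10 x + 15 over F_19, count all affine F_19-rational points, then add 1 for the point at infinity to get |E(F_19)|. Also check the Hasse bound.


Affine points = {(1, 8), (1, 11), (2, 9), (2, 10), (4, 9), (4, 10), (5, 0), (6, 5), (6, 14), (9, 6), (9, 13), (12, 1), (12, 18), (13, 9), (13, 10), (14, 7), (14, 12), (15, 5), (15, 14), (17, 5), (17, 14), (18, 2), (18, 17)}; affine count = 23; |E(F_19)| = 24.

Discriminant check: Δ ∝ 4a³ + 27b² = 4·10³ + 27·15² = 4·1000 + 27·225 ≡ 5 (mod 19). Nonzero ⇒ E is nonsingular.
For each x ∈ F_19, compute rhs = x³ + 10·x + 15 mod 19, then count y ∈ F_19 with y² ≡ rhs.
  x = 0: rhs = 15, matching y values: none (0 points).
  x = 1: rhs = 7, matching y values: 8, 11 (2 points).
  x = 2: rhs = 5, matching y values: 9, 10 (2 points).
  x = 3: rhs = 15, matching y values: none (0 points).
  x = 4: rhs = 5, matching y values: 9, 10 (2 points).
  x = 5: rhs = 0, matching y values: 0 (1 points).
  x = 6: rhs = 6, matching y values: 5, 14 (2 points).
  x = 7: rhs = 10, matching y values: none (0 points).
  x = 8: rhs = 18, matching y values: none (0 points).
  x = 9: rhs = 17, matching y values: 6, 13 (2 points).
  x = 10: rhs = 13, matching y values: none (0 points).
  x = 11: rhs = 12, matching y values: none (0 points).
  x = 12: rhs = 1, matching y values: 1, 18 (2 points).
  x = 13: rhs = 5, matching y values: 9, 10 (2 points).
  x = 14: rhs = 11, matching y values: 7, 12 (2 points).
  x = 15: rhs = 6, matching y values: 5, 14 (2 points).
  x = 16: rhs = 15, matching y values: none (0 points).
  x = 17: rhs = 6, matching y values: 5, 14 (2 points).
  x = 18: rhs = 4, matching y values: 2, 17 (2 points).
Total affine count: 23.
Full point count |E(F_19)| = 23 + 1 = 24.
Hasse bound: |24 − (19+1)| = |4| = 4 ≤ 2√19 ≈ 8.7178 ✓.


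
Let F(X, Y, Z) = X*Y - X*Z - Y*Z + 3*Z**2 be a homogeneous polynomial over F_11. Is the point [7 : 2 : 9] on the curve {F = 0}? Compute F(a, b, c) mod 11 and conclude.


F(7,2,9) ≡ 0 (mod 11); P is on the curve.

Evaluate F(7, 2, 9) term-by-term (mod 11).
  X*Y ↦ 1·7·2·1 = 14
  -X*Z ↦ -1·7·1·9 = -63
  -Y*Z ↦ -1·1·2·9 = -18
  3*Z**2 ↦ 3·1·1·81 = 243
Sum: F(7, 2, 9) = (14) + (-63) + (-18) + (243) = 176.
Reducing mod 11: 176 ≡ 0 (mod 11).
Since F(a, b, c) ≡ 0 (mod 11), P lies on the curve.


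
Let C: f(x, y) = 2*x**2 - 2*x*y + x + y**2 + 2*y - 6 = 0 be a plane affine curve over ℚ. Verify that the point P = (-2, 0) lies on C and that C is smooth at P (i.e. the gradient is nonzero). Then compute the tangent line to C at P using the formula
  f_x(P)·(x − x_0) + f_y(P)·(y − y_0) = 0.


Tangent line at P: -7*x + 6*y - 14 = 0.

Step 1: f(-2, 0) = 0, so P lies on C.
Step 2: partial derivatives
  f_x(x, y) = 4*x - 2*y + 1, f_y(x, y) = -2*x + 2*y + 2.
  f_x(P) = -7, f_y(P) = 6 (gradient nonzero, so P is smooth).
Step 3: tangent line at P: -7·(x − -2) + 6·(y − 0) = 0.
Expanding: -7*x + 6*y - 14 = 0.


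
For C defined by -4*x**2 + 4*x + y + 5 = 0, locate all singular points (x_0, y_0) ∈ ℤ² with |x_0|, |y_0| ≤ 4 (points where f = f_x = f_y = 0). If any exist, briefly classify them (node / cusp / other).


No singular points in the scanned grid; C is smooth there.

Compute partial derivatives:
  f_x = 4 - 8*x.
  f_y = 1.
f_y = 1 is a nonzero constant, so f_y never vanishes: no point (x, y) can satisfy f = f_x = f_y = 0. In particular no (x, y) ∈ {−4, ..., 4}² is singular; the curve is smooth.


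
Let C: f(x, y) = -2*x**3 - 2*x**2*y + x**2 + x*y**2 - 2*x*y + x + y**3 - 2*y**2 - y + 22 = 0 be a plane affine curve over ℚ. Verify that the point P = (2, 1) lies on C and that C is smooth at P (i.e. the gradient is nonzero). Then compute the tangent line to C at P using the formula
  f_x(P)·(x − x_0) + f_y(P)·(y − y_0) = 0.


Tangent line at P: -28*x - 10*y + 66 = 0.

Step 1: f(2, 1) = 0, so P lies on C.
Step 2: partial derivatives
  f_x(x, y) = -6*x**2 - 4*x*y + 2*x + y**2 - 2*y + 1, f_y(x, y) = -2*x**2 + 2*x*y - 2*x + 3*y**2 - 4*y - 1.
  f_x(P) = -28, f_y(P) = -10 (gradient nonzero, so P is smooth).
Step 3: tangent line at P: -28·(x − 2) + -10·(y − 1) = 0.
Expanding: -28*x - 10*y + 66 = 0.


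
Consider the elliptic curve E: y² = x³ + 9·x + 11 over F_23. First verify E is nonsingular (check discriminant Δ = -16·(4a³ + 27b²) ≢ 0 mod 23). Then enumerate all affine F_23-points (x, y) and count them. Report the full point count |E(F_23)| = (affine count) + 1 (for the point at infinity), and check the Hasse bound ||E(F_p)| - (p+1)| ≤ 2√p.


Affine points = {(7, 7), (7, 16), (9, 4), (9, 19), (13, 5), (13, 18), (14, 11), (14, 12), (15, 5), (15, 18), (18, 5), (18, 18), (19, 7), (19, 16), (20, 7), (20, 16), (21, 10), (21, 13), (22, 1), (22, 22)}; affine count = 20; |E(F_23)| = 21.

Discriminant check: Δ ∝ 4a³ + 27b² = 4·9³ + 27·11² = 4·729 + 27·121 ≡ 19 (mod 23). Nonzero ⇒ E is nonsingular.
For each x ∈ F_23, compute rhs = x³ + 9·x + 11 mod 23, then count y ∈ F_23 with y² ≡ rhs.
  x = 0: rhs = 11, matching y values: none (0 points).
  x = 1: rhs = 21, matching y values: none (0 points).
  x = 2: rhs = 14, matching y values: none (0 points).
  x = 3: rhs = 19, matching y values: none (0 points).
  x = 4: rhs = 19, matching y values: none (0 points).
  x = 5: rhs = 20, matching y values: none (0 points).
  x = 6: rhs = 5, matching y values: none (0 points).
  x = 7: rhs = 3, matching y values: 7, 16 (2 points).
  x = 8: rhs = 20, matching y values: none (0 points).
  x = 9: rhs = 16, matching y values: 4, 19 (2 points).
  x = 10: rhs = 20, matching y values: none (0 points).
  x = 11: rhs = 15, matching y values: none (0 points).
  x = 12: rhs = 7, matching y values: none (0 points).
  x = 13: rhs = 2, matching y values: 5, 18 (2 points).
  x = 14: rhs = 6, matching y values: 11, 12 (2 points).
  x = 15: rhs = 2, matching y values: 5, 18 (2 points).
  x = 16: rhs = 19, matching y values: none (0 points).
  x = 17: rhs = 17, matching y values: none (0 points).
  x = 18: rhs = 2, matching y values: 5, 18 (2 points).
  x = 19: rhs = 3, matching y values: 7, 16 (2 points).
  x = 20: rhs = 3, matching y values: 7, 16 (2 points).
  x = 21: rhs = 8, matching y values: 10, 13 (2 points).
  x = 22: rhs = 1, matching y values: 1, 22 (2 points).
Total affine count: 20.
Full point count |E(F_23)| = 20 + 1 = 21.
Hasse bound: |21 − (23+1)| = |-3| = 3 ≤ 2√23 ≈ 9.5917 ✓.


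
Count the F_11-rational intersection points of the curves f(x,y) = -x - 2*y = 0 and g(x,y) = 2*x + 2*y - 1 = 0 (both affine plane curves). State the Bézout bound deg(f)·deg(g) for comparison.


Common zeros: {(1, 5)}; count = 1; Bézout bound = 1.

deg(f) = 1, deg(g) = 1, so Bézout bound = 1.
Scan x ∈ F_11. For each x, list the y ∈ F_11 with f(x, y) ≡ 0 and those with g(x, y) ≡ 0 (mod 11); the common zeros in that column are the intersection.
  x = 0: f ≡ 0 at y ∈ {0}; g ≡ 0 at y ∈ {6}; common: ∅.
  x = 1: f ≡ 0 at y ∈ {5}; g ≡ 0 at y ∈ {5}; common: {5}.
  x = 2: f ≡ 0 at y ∈ {10}; g ≡ 0 at y ∈ {4}; common: ∅.
  x = 3: f ≡ 0 at y ∈ {4}; g ≡ 0 at y ∈ {3}; common: ∅.
  x = 4: f ≡ 0 at y ∈ {9}; g ≡ 0 at y ∈ {2}; common: ∅.
  x = 5: f ≡ 0 at y ∈ {3}; g ≡ 0 at y ∈ {1}; common: ∅.
  x = 6: f ≡ 0 at y ∈ {8}; g ≡ 0 at y ∈ {0}; common: ∅.
  x = 7: f ≡ 0 at y ∈ {2}; g ≡ 0 at y ∈ {10}; common: ∅.
  x = 8: f ≡ 0 at y ∈ {7}; g ≡ 0 at y ∈ {9}; common: ∅.
  x = 9: f ≡ 0 at y ∈ {1}; g ≡ 0 at y ∈ {8}; common: ∅.
  x = 10: f ≡ 0 at y ∈ {6}; g ≡ 0 at y ∈ {7}; common: ∅.
Collecting: common zeros = {(1, 5)}, so the count is 1.
Comparison with the Bézout bound: 1 ≤ 1 = deg(f)·deg(g), as expected for curves with no common component (the bound is attained).
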